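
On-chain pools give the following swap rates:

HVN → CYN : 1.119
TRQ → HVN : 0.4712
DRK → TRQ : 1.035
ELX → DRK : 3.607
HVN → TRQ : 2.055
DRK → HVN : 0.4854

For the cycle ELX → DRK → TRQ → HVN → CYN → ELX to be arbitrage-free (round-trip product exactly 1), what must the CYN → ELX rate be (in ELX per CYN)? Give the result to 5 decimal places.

Known legs of the cycle: 3.607 × 1.035 × 0.4712 × 1.119 = 1.968438544236
For no arbitrage the full-cycle product must be 1, so the missing rate is 1 / 1.968438544236 ≈ 0.5080169.

0.50802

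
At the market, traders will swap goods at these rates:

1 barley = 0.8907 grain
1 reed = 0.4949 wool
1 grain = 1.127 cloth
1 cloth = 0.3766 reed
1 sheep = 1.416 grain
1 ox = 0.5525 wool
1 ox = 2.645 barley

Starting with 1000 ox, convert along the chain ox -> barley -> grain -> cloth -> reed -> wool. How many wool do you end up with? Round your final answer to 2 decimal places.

494.86

1000 ox × 2.645 = 2645 barley
2645 barley × 0.8907 = 2355.9015 grain
2355.9015 grain × 1.127 = 2655.1009905 cloth
2655.1009905 cloth × 0.3766 = 999.9110330223 reed
999.9110330223 reed × 0.4949 = 494.85597024273627 wool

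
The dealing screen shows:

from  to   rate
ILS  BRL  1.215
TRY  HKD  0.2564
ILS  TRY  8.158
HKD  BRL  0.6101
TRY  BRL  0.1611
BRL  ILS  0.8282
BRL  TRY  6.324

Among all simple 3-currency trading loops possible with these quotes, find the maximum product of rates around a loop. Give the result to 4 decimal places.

ILS→TRY→BRL→ILS: 8.158 × 0.1611 × 0.8282 = 1.08846
TRY→HKD→BRL→TRY: 0.2564 × 0.6101 × 6.324 = 0.98926
Maximum is ILS→TRY→BRL→ILS at 1.0885; arbitrage exists.

1.0885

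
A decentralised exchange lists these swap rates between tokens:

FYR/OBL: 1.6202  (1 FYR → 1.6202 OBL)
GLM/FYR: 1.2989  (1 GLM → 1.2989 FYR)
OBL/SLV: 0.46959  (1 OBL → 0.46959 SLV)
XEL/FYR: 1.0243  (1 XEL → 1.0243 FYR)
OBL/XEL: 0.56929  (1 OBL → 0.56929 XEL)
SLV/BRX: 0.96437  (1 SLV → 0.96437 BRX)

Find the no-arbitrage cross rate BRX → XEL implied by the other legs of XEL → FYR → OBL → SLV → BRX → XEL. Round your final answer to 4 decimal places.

1.3306

Known legs of the cycle: 1.0243 × 1.6202 × 0.46959 × 0.96437 = 0.751550784077748138
For no arbitrage the full-cycle product must be 1, so the missing rate is 1 / 0.751550784077748138 ≈ 1.330582.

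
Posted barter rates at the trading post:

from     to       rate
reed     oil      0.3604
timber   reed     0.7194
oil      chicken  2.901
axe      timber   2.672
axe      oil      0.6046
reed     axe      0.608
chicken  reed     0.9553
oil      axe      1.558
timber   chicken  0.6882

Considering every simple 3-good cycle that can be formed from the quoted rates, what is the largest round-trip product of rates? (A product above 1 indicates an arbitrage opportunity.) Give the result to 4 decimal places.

1.1687

reed→axe→timber→reed: 0.608 × 2.672 × 0.7194 = 1.16872
reed→oil→chicken→reed: 0.3604 × 2.901 × 0.9553 = 0.99879
Maximum is reed→axe→timber→reed at 1.1687; arbitrage exists.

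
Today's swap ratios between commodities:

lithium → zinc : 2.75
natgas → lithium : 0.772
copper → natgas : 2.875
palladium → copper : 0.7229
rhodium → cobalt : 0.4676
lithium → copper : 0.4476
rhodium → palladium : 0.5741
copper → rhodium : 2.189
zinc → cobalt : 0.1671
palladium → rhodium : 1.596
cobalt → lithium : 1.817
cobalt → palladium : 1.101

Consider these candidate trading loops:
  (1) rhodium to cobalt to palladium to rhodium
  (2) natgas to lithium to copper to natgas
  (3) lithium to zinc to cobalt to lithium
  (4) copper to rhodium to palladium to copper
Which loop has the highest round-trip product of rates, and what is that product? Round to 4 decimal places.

0.9934

(1) 0.4676 × 1.101 × 1.596 = 0.82166
(2) 0.772 × 0.4476 × 2.875 = 0.99345
(3) 2.75 × 0.1671 × 1.817 = 0.83496
(4) 2.189 × 0.5741 × 0.7229 = 0.90847
Highest is cycle (2) at 0.9934 (≤1, no arbitrage).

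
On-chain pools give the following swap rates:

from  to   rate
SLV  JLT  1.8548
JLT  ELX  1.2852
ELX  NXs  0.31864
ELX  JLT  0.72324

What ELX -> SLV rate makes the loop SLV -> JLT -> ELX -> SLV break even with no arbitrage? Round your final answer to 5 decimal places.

0.41950

Known legs of the cycle: 1.8548 × 1.2852 = 2.38378896
For no arbitrage the full-cycle product must be 1, so the missing rate is 1 / 2.38378896 ≈ 0.4195002.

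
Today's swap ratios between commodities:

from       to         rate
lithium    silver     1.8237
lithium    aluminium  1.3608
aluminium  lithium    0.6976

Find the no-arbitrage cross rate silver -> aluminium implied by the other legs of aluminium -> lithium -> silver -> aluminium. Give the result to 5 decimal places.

0.78603

Known legs of the cycle: 0.6976 × 1.8237 = 1.27221312
For no arbitrage the full-cycle product must be 1, so the missing rate is 1 / 1.27221312 ≈ 0.7860318.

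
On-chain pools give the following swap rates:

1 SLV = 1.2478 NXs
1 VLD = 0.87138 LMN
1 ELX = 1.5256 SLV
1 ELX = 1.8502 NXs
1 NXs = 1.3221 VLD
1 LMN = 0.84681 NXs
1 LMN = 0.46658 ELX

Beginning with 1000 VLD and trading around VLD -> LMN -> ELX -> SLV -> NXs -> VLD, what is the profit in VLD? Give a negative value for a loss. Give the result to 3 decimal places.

23.255

1000 VLD × 0.87138 = 871.38 LMN
871.38 LMN × 0.46658 = 406.5684804 ELX
406.5684804 ELX × 1.5256 = 620.26087369824 SLV
620.26087369824 SLV × 1.2478 = 773.961518200663872 NXs
773.961518200663872 NXs × 1.3221 = 1023.2545232130977051712 VLD
Net change: 1023.2545232130977051712 − 1000 = 23.2545232130977051712 VLD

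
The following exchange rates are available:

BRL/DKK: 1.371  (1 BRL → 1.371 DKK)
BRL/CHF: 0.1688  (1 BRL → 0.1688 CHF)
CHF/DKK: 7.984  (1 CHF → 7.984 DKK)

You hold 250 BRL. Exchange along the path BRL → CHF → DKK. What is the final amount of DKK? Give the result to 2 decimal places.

336.92

250 BRL × 0.1688 = 42.2 CHF
42.2 CHF × 7.984 = 336.9248 DKK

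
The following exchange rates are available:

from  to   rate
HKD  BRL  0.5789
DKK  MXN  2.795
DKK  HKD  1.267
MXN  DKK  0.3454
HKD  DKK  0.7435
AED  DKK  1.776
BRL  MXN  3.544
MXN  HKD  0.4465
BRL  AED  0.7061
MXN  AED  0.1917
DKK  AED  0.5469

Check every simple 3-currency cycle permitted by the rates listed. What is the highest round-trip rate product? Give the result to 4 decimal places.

MXN→AED→DKK→MXN: 0.1917 × 1.776 × 2.795 = 0.95158
MXN→HKD→DKK→MXN: 0.4465 × 0.7435 × 2.795 = 0.92786
MXN→HKD→BRL→MXN: 0.4465 × 0.5789 × 3.544 = 0.91605
Maximum is MXN→AED→DKK→MXN at 0.9516; no arbitrage — every cycle loses value.

0.9516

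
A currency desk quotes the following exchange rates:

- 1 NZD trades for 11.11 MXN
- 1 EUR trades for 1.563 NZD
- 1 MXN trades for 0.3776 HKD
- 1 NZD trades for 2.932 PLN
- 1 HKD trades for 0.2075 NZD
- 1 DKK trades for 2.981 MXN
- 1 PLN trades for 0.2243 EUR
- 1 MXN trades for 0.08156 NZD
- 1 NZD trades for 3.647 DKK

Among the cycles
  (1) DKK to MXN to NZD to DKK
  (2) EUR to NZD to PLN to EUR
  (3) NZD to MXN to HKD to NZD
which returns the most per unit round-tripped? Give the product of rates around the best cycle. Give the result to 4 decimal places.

(1) 2.981 × 0.08156 × 3.647 = 0.88670
(2) 1.563 × 2.932 × 0.2243 = 1.02790
(3) 11.11 × 0.3776 × 0.2075 = 0.87049
Highest is cycle (2) at 1.0279 (>1, arbitrage).

1.0279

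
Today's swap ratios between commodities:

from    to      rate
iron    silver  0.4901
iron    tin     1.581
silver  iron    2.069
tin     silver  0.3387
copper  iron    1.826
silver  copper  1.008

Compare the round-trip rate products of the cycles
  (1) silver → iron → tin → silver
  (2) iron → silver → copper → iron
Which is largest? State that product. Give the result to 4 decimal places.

(1) 2.069 × 1.581 × 0.3387 = 1.10792
(2) 0.4901 × 1.008 × 1.826 = 0.90208
Highest is cycle (1) at 1.1079 (>1, arbitrage).

1.1079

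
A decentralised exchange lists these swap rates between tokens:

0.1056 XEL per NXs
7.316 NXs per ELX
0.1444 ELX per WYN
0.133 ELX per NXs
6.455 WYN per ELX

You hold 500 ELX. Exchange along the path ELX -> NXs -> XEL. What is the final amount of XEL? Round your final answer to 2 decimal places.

386.28

500 ELX × 7.316 = 3658 NXs
3658 NXs × 0.1056 = 386.2848 XEL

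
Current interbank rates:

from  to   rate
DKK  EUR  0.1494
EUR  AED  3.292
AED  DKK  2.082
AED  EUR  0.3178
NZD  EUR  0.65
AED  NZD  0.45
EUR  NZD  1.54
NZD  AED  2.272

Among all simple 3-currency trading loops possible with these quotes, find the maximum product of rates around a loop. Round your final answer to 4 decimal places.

1.1119

NZD→AED→EUR→NZD: 2.272 × 0.3178 × 1.54 = 1.11194
EUR→AED→DKK→EUR: 3.292 × 2.082 × 0.1494 = 1.02398
NZD→EUR→AED→NZD: 0.65 × 3.292 × 0.45 = 0.96291
Maximum is NZD→AED→EUR→NZD at 1.1119; arbitrage exists.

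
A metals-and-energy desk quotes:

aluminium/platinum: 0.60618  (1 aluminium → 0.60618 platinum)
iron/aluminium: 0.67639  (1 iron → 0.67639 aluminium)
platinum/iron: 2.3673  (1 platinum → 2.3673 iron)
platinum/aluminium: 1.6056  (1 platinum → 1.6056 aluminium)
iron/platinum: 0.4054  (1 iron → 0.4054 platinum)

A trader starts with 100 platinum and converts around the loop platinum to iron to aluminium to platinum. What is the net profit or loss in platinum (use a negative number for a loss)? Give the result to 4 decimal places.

100 platinum × 2.3673 = 236.73 iron
236.73 iron × 0.67639 = 160.1218047 aluminium
160.1218047 aluminium × 0.60618 = 97.062635573046 platinum
Net change: 97.062635573046 − 100 = -2.937364426954 platinum

-2.9374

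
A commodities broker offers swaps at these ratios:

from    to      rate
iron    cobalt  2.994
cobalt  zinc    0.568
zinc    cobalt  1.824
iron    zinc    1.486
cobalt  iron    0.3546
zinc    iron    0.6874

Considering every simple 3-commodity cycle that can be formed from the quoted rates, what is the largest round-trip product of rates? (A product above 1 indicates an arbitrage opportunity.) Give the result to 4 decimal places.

iron→cobalt→zinc→iron: 2.994 × 0.568 × 0.6874 = 1.16899
iron→zinc→cobalt→iron: 1.486 × 1.824 × 0.3546 = 0.96113
Maximum is iron→cobalt→zinc→iron at 1.1690; arbitrage exists.

1.1690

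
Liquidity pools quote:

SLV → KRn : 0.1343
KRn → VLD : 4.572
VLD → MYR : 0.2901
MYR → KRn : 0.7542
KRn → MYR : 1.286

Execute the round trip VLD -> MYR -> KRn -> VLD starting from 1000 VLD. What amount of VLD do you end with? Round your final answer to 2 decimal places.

1000.32

1000 VLD × 0.2901 = 290.1 MYR
290.1 MYR × 0.7542 = 218.79342 KRn
218.79342 KRn × 4.572 = 1000.32351624 VLD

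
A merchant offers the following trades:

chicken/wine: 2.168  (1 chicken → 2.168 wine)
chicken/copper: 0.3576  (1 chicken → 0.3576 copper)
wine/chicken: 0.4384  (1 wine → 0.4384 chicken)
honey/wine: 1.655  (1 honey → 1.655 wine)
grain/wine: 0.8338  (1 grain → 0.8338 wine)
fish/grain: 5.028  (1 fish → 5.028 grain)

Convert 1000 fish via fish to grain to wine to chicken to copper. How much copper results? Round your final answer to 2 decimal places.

1000 fish × 5.028 = 5028 grain
5028 grain × 0.8338 = 4192.3464 wine
4192.3464 wine × 0.4384 = 1837.92466176 chicken
1837.92466176 chicken × 0.3576 = 657.241859045376 copper

657.24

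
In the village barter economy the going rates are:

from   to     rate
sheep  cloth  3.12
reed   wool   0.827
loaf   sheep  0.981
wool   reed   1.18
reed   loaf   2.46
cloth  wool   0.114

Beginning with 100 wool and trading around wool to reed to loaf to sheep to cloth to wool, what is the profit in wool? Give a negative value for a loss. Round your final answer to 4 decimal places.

100 wool × 1.18 = 118 reed
118 reed × 2.46 = 290.28 loaf
290.28 loaf × 0.981 = 284.76468 sheep
284.76468 sheep × 3.12 = 888.4658016 cloth
888.4658016 cloth × 0.114 = 101.2851013824 wool
Net change: 101.2851013824 − 100 = 1.2851013824 wool

1.2851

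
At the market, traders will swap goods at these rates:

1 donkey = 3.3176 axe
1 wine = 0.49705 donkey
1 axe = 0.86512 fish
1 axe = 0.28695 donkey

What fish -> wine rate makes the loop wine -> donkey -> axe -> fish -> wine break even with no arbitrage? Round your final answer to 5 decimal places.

Known legs of the cycle: 0.49705 × 3.3176 × 0.86512 = 1.4265941957696
For no arbitrage the full-cycle product must be 1, so the missing rate is 1 / 1.4265941957696 ≈ 0.7009702.

0.70097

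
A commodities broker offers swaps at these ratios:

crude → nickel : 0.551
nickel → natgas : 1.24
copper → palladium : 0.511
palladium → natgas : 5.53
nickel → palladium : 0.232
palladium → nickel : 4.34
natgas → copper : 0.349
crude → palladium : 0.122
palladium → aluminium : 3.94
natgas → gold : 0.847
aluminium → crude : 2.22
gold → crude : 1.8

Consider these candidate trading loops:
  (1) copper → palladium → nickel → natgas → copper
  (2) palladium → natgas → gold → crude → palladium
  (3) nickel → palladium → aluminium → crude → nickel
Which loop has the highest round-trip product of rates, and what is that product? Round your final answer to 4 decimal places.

(1) 0.511 × 4.34 × 1.24 × 0.349 = 0.95975
(2) 5.53 × 0.847 × 1.8 × 0.122 = 1.02859
(3) 0.232 × 3.94 × 2.22 × 0.551 = 1.11812
Highest is cycle (3) at 1.1181 (>1, arbitrage).

1.1181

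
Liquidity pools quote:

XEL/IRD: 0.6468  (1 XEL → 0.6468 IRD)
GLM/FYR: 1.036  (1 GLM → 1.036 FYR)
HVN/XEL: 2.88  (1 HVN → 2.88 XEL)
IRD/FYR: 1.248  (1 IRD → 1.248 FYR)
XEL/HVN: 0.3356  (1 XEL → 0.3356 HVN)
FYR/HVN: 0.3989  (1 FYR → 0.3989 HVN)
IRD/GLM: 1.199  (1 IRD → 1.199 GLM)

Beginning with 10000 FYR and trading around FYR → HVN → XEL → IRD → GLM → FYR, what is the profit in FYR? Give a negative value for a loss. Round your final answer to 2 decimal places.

-769.92

10000 FYR × 0.3989 = 3989 HVN
3989 HVN × 2.88 = 11488.32 XEL
11488.32 XEL × 0.6468 = 7430.645376 IRD
7430.645376 IRD × 1.199 = 8909.343805824 GLM
8909.343805824 GLM × 1.036 = 9230.080182833664 FYR
Net change: 9230.080182833664 − 10000 = -769.919817166336 FYR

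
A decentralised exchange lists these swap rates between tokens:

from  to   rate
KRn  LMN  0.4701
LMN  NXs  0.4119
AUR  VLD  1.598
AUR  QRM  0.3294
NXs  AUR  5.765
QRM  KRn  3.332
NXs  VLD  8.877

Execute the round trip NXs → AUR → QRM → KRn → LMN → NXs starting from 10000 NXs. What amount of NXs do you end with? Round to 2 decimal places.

12252.08

10000 NXs × 5.765 = 57650 AUR
57650 AUR × 0.3294 = 18989.91 QRM
18989.91 QRM × 3.332 = 63274.38012 KRn
63274.38012 KRn × 0.4701 = 29745.286094412 LMN
29745.286094412 LMN × 0.4119 = 12252.0833422883028 NXs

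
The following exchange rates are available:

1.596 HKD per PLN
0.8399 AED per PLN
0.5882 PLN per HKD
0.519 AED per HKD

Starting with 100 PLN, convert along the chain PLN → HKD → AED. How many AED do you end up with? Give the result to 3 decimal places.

82.832

100 PLN × 1.596 = 159.6 HKD
159.6 HKD × 0.519 = 82.8324 AED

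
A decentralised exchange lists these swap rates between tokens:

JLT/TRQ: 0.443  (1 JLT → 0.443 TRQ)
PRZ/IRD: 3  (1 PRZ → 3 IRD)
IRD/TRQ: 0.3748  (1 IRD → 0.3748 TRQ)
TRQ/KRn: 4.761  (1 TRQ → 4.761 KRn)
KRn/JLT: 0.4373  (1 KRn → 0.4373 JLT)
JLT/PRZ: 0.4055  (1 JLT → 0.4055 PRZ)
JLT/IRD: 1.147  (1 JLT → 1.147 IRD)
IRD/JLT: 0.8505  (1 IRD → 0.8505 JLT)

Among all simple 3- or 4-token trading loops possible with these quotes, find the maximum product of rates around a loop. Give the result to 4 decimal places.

1.0346

IRD→JLT→PRZ→IRD: 0.8505 × 0.4055 × 3 = 1.03463
KRn→JLT→TRQ→KRn: 0.4373 × 0.443 × 4.761 = 0.92232
KRn→JLT→IRD→TRQ→KRn: 0.4373 × 1.147 × 0.3748 × 4.761 = 0.89504
Maximum is IRD→JLT→PRZ→IRD at 1.0346; arbitrage exists.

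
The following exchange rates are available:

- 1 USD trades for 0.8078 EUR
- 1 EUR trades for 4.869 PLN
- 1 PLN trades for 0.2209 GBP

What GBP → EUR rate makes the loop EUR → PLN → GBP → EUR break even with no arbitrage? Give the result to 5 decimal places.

0.92975

Known legs of the cycle: 4.869 × 0.2209 = 1.0755621
For no arbitrage the full-cycle product must be 1, so the missing rate is 1 / 1.0755621 ≈ 0.9297464.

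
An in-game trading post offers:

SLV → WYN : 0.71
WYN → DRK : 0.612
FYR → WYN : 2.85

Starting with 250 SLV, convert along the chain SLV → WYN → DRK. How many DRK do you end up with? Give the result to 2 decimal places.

250 SLV × 0.71 = 177.5 WYN
177.5 WYN × 0.612 = 108.63 DRK

108.63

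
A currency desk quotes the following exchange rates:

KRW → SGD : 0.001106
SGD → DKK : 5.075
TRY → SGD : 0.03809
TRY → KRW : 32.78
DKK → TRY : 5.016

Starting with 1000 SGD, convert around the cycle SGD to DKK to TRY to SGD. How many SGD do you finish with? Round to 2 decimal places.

969.63

1000 SGD × 5.075 = 5075 DKK
5075 DKK × 5.016 = 25456.2 TRY
25456.2 TRY × 0.03809 = 969.626658 SGD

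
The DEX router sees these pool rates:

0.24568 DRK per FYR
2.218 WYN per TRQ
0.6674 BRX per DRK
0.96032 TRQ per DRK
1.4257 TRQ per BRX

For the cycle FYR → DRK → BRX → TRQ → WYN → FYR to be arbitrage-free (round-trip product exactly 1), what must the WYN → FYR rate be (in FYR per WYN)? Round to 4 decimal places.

1.9287

Known legs of the cycle: 0.24568 × 0.6674 × 1.4257 × 2.218 = 0.5184963424641632
For no arbitrage the full-cycle product must be 1, so the missing rate is 1 / 0.5184963424641632 ≈ 1.928654.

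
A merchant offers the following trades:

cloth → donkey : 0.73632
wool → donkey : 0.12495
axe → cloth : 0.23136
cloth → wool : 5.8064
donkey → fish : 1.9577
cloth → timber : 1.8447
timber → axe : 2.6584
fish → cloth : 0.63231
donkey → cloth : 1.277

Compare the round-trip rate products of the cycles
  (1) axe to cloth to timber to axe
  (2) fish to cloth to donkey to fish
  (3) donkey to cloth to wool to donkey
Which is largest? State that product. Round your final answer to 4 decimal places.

1.1346

(1) 0.23136 × 1.8447 × 2.6584 = 1.13458
(2) 0.63231 × 0.73632 × 1.9577 = 0.91147
(3) 1.277 × 5.8064 × 0.12495 = 0.92648
Highest is cycle (1) at 1.1346 (>1, arbitrage).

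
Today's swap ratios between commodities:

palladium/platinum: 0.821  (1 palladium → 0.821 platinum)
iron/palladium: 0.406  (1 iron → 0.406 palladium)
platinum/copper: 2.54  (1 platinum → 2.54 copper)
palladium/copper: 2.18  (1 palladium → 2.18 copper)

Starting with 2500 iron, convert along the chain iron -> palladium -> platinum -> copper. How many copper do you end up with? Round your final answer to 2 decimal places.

2500 iron × 0.406 = 1015 palladium
1015 palladium × 0.821 = 833.315 platinum
833.315 platinum × 2.54 = 2116.6201 copper

2116.62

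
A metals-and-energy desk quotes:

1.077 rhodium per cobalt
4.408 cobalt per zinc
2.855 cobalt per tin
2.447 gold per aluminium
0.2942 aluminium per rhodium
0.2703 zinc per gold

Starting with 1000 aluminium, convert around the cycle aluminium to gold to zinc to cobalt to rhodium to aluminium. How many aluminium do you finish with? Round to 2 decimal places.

923.80

1000 aluminium × 2.447 = 2447 gold
2447 gold × 0.2703 = 661.4241 zinc
661.4241 zinc × 4.408 = 2915.5574328 cobalt
2915.5574328 cobalt × 1.077 = 3140.0553551256 rhodium
3140.0553551256 rhodium × 0.2942 = 923.80428547795152 aluminium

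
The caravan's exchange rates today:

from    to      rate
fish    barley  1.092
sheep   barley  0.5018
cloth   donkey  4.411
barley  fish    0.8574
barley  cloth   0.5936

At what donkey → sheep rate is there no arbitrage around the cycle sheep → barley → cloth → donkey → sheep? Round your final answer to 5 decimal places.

0.76109

Known legs of the cycle: 0.5018 × 0.5936 × 4.411 = 1.31389786528
For no arbitrage the full-cycle product must be 1, so the missing rate is 1 / 1.31389786528 ≈ 0.7610942.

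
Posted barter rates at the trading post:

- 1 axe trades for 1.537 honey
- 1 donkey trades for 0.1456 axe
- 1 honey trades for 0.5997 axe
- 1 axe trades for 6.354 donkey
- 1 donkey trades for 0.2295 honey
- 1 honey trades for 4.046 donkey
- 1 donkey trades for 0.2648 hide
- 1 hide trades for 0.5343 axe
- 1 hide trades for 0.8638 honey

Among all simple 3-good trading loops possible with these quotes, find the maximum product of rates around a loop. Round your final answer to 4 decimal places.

0.9255

hide→honey→donkey→hide: 0.8638 × 4.046 × 0.2648 = 0.92546
donkey→axe→honey→donkey: 0.1456 × 1.537 × 4.046 = 0.90544
hide→axe→donkey→hide: 0.5343 × 6.354 × 0.2648 = 0.89898
donkey→honey→axe→donkey: 0.2295 × 0.5997 × 6.354 = 0.87451
Maximum is hide→honey→donkey→hide at 0.9255; no arbitrage — every cycle loses value.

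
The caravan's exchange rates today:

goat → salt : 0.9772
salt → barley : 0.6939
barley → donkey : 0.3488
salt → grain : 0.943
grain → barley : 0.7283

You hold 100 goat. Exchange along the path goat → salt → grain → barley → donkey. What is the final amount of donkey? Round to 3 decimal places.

23.409

100 goat × 0.9772 = 97.72 salt
97.72 salt × 0.943 = 92.14996 grain
92.14996 grain × 0.7283 = 67.112815868 barley
67.112815868 barley × 0.3488 = 23.4089501747584 donkey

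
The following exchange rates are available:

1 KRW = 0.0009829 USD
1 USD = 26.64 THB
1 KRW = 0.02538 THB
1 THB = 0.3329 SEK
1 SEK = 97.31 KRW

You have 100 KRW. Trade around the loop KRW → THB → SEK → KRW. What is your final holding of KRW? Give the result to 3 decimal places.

100 KRW × 0.02538 = 2.538 THB
2.538 THB × 0.3329 = 0.8449002 SEK
0.8449002 SEK × 97.31 = 82.217238462 KRW

82.217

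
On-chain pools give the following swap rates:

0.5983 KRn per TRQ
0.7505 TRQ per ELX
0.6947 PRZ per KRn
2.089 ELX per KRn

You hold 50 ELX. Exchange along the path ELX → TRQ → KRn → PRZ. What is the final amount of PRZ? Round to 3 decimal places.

15.597

50 ELX × 0.7505 = 37.525 TRQ
37.525 TRQ × 0.5983 = 22.4512075 KRn
22.4512075 KRn × 0.6947 = 15.59685385025 PRZ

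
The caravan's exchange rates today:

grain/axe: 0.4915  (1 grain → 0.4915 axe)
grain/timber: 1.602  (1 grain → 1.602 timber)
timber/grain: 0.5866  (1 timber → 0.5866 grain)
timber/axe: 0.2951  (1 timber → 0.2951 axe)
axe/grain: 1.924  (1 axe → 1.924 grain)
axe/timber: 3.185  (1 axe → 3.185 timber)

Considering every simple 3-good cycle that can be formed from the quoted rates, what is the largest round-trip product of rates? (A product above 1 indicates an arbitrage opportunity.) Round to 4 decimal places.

axe→timber→grain→axe: 3.185 × 0.5866 × 0.4915 = 0.91828
axe→grain→timber→axe: 1.924 × 1.602 × 0.2951 = 0.90957
Maximum is axe→timber→grain→axe at 0.9183; no arbitrage — every cycle loses value.

0.9183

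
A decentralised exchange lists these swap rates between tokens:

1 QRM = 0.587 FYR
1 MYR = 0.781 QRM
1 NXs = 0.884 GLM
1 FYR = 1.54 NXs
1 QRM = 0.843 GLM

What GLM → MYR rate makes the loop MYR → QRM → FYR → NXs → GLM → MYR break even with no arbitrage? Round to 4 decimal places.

1.6023

Known legs of the cycle: 0.781 × 0.587 × 1.54 × 0.884 = 0.62411140792
For no arbitrage the full-cycle product must be 1, so the missing rate is 1 / 0.62411140792 ≈ 1.602278.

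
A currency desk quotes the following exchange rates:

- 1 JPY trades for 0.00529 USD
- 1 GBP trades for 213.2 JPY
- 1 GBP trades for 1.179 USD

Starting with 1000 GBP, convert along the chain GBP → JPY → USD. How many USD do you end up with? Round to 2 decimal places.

1000 GBP × 213.2 = 213200 JPY
213200 JPY × 0.00529 = 1127.828 USD

1127.83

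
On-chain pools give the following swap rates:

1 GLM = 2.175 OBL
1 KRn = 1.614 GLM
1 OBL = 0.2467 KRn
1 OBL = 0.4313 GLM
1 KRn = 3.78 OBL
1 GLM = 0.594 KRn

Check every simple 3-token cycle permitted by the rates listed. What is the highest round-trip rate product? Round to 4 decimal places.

0.9684

OBL→GLM→KRn→OBL: 0.4313 × 0.594 × 3.78 = 0.96841
OBL→KRn→GLM→OBL: 0.2467 × 1.614 × 2.175 = 0.86603
Maximum is OBL→GLM→KRn→OBL at 0.9684; no arbitrage — every cycle loses value.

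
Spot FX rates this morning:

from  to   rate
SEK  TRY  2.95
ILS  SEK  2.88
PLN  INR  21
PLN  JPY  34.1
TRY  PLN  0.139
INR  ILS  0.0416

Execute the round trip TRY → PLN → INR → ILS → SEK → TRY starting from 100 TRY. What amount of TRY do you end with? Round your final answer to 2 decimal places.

100 TRY × 0.139 = 13.9 PLN
13.9 PLN × 21 = 291.9 INR
291.9 INR × 0.0416 = 12.14304 ILS
12.14304 ILS × 2.88 = 34.9719552 SEK
34.9719552 SEK × 2.95 = 103.16726784 TRY

103.17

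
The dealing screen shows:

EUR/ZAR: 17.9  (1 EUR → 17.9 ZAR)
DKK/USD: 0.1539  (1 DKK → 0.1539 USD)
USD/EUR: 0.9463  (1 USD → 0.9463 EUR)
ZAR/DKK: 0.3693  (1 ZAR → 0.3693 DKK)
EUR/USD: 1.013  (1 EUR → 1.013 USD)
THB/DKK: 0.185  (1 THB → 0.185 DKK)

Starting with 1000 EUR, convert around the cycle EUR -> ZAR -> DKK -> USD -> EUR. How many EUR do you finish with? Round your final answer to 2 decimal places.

962.72

1000 EUR × 17.9 = 17900 ZAR
17900 ZAR × 0.3693 = 6610.47 DKK
6610.47 DKK × 0.1539 = 1017.351333 USD
1017.351333 USD × 0.9463 = 962.7195664179 EUR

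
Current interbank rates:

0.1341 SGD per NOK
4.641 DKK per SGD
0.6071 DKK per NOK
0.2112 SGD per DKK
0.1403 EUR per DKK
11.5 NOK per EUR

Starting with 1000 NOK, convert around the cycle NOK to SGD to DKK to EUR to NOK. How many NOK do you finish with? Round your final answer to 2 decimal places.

1000 NOK × 0.1341 = 134.1 SGD
134.1 SGD × 4.641 = 622.3581 DKK
622.3581 DKK × 0.1403 = 87.31684143 EUR
87.31684143 EUR × 11.5 = 1004.143676445 NOK

1004.14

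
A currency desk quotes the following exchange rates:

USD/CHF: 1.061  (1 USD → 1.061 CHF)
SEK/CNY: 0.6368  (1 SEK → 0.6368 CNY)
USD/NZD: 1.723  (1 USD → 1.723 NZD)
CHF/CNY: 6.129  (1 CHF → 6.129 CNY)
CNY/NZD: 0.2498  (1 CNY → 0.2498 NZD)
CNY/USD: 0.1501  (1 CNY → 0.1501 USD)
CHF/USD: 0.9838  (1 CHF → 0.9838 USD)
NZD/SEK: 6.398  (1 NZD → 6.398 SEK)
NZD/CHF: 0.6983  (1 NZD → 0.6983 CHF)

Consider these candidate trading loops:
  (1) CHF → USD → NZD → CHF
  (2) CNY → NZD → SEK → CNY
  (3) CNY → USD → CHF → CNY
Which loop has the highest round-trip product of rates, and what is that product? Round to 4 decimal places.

(1) 0.9838 × 1.723 × 0.6983 = 1.18368
(2) 0.2498 × 6.398 × 0.6368 = 1.01775
(3) 0.1501 × 1.061 × 6.129 = 0.97608
Highest is cycle (1) at 1.1837 (>1, arbitrage).

1.1837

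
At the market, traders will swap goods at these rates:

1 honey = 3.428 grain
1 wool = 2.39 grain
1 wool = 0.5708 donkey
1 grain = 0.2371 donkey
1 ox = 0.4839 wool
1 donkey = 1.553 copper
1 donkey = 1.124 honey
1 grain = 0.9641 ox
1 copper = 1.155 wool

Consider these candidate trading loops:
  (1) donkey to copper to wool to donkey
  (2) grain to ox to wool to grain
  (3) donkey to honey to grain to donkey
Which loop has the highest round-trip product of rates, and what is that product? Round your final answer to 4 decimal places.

1.1150

(1) 1.553 × 1.155 × 0.5708 = 1.02385
(2) 0.9641 × 0.4839 × 2.39 = 1.11500
(3) 1.124 × 3.428 × 0.2371 = 0.91356
Highest is cycle (2) at 1.1150 (>1, arbitrage).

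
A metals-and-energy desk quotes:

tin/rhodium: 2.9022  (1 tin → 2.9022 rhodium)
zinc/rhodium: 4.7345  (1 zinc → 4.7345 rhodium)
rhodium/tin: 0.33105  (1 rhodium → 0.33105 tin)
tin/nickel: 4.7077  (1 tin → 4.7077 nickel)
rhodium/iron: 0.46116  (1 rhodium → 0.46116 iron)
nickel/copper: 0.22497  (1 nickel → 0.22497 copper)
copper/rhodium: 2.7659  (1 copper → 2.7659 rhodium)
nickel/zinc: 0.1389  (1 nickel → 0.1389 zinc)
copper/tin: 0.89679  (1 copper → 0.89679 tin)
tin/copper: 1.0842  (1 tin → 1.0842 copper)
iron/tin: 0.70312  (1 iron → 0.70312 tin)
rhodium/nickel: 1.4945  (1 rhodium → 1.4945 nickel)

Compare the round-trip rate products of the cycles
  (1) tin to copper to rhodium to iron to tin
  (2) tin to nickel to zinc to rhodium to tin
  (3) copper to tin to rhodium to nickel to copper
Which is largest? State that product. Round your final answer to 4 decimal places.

1.0249

(1) 1.0842 × 2.7659 × 0.46116 × 0.70312 = 0.97236
(2) 4.7077 × 0.1389 × 4.7345 × 0.33105 = 1.02489
(3) 0.89679 × 2.9022 × 1.4945 × 0.22497 = 0.87506
Highest is cycle (2) at 1.0249 (>1, arbitrage).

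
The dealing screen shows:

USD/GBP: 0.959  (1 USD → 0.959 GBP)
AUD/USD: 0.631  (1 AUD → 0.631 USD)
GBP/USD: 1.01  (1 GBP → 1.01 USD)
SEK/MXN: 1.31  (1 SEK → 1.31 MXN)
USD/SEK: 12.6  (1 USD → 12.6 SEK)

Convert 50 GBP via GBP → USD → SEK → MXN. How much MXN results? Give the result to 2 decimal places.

50 GBP × 1.01 = 50.5 USD
50.5 USD × 12.6 = 636.3 SEK
636.3 SEK × 1.31 = 833.553 MXN

833.55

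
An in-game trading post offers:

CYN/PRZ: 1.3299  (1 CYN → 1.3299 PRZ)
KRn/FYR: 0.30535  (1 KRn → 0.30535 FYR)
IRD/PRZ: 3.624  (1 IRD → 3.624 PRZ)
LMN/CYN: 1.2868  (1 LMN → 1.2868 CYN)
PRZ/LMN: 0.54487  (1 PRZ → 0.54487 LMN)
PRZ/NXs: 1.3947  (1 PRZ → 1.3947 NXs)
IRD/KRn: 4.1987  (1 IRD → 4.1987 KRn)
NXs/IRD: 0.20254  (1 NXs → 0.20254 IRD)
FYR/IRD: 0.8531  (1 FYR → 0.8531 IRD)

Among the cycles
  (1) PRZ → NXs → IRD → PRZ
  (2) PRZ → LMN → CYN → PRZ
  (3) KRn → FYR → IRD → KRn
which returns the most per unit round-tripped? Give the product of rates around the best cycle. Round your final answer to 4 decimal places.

(1) 1.3947 × 0.20254 × 3.624 = 1.02372
(2) 0.54487 × 1.2868 × 1.3299 = 0.93244
(3) 0.30535 × 0.8531 × 4.1987 = 1.09374
Highest is cycle (3) at 1.0937 (>1, arbitrage).

1.0937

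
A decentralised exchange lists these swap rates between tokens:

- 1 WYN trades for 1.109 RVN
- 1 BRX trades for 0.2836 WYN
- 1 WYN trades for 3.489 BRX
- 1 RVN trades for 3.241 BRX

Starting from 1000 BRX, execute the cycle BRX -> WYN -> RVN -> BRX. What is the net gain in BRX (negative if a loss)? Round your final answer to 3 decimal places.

1000 BRX × 0.2836 = 283.6 WYN
283.6 WYN × 1.109 = 314.5124 RVN
314.5124 RVN × 3.241 = 1019.3346884 BRX
Net change: 1019.3346884 − 1000 = 19.3346884 BRX

19.335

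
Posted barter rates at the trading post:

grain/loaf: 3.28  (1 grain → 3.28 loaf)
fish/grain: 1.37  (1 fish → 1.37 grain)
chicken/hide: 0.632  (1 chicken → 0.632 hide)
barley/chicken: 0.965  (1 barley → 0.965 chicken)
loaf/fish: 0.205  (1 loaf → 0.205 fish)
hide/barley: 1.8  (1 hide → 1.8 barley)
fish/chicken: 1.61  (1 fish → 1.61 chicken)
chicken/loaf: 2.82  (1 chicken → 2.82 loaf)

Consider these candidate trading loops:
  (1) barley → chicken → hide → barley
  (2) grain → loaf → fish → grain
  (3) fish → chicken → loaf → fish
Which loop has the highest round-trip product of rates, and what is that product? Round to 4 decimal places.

1.0978

(1) 0.965 × 0.632 × 1.8 = 1.09778
(2) 3.28 × 0.205 × 1.37 = 0.92119
(3) 1.61 × 2.82 × 0.205 = 0.93074
Highest is cycle (1) at 1.0978 (>1, arbitrage).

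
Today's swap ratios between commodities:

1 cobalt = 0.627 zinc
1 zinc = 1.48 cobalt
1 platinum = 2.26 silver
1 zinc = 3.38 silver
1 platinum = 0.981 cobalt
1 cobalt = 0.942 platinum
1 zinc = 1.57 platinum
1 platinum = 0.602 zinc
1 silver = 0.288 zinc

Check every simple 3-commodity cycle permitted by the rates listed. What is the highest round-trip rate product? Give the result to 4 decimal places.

1.0219

silver→zinc→platinum→silver: 0.288 × 1.57 × 2.26 = 1.02188
platinum→cobalt→zinc→platinum: 0.981 × 0.627 × 1.57 = 0.96569
platinum→zinc→cobalt→platinum: 0.602 × 1.48 × 0.942 = 0.83928
Maximum is silver→zinc→platinum→silver at 1.0219; arbitrage exists.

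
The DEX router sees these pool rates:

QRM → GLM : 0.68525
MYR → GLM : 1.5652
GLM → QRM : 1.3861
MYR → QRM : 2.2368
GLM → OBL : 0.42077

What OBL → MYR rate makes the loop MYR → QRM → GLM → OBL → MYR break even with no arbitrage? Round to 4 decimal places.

1.5505

Known legs of the cycle: 2.2368 × 0.68525 × 0.42077 = 0.644942454744
For no arbitrage the full-cycle product must be 1, so the missing rate is 1 / 0.644942454744 ≈ 1.550526.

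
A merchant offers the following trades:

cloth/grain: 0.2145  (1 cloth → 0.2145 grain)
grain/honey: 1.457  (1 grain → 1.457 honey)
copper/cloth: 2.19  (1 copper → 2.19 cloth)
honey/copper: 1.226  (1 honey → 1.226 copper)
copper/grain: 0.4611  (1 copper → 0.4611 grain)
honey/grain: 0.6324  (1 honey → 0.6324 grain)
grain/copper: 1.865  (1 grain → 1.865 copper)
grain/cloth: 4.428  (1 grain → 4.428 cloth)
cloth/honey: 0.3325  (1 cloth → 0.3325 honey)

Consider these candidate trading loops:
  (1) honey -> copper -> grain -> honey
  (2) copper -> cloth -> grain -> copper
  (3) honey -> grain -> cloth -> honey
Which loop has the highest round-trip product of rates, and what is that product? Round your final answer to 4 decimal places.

0.9311

(1) 1.226 × 0.4611 × 1.457 = 0.82365
(2) 2.19 × 0.2145 × 1.865 = 0.87609
(3) 0.6324 × 4.428 × 0.3325 = 0.93109
Highest is cycle (3) at 0.9311 (≤1, no arbitrage).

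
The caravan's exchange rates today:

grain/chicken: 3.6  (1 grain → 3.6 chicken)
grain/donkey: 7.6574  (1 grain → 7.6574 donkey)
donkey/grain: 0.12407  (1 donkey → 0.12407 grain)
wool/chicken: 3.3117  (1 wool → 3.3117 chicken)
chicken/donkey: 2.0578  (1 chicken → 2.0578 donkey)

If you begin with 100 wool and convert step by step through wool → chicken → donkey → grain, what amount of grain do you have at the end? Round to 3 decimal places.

84.551

100 wool × 3.3117 = 331.17 chicken
331.17 chicken × 2.0578 = 681.481626 donkey
681.481626 donkey × 0.12407 = 84.55142533782 grain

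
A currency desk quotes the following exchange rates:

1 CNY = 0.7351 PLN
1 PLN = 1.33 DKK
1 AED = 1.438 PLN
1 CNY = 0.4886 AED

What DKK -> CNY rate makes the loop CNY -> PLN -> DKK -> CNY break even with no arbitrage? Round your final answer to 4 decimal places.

1.0228

Known legs of the cycle: 0.7351 × 1.33 = 0.977683
For no arbitrage the full-cycle product must be 1, so the missing rate is 1 / 0.977683 ≈ 1.022826.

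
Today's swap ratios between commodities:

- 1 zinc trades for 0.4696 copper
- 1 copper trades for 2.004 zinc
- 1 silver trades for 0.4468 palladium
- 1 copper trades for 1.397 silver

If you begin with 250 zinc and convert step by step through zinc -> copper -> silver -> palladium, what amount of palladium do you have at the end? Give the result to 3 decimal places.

73.279

250 zinc × 0.4696 = 117.4 copper
117.4 copper × 1.397 = 164.0078 silver
164.0078 silver × 0.4468 = 73.27868504 palladium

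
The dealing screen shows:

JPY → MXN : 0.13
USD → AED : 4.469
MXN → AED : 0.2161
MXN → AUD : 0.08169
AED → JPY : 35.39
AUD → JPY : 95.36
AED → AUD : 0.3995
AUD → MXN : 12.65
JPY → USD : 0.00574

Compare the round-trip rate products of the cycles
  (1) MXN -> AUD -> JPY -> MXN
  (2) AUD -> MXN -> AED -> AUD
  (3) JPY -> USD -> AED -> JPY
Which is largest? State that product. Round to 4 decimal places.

1.0921

(1) 0.08169 × 95.36 × 0.13 = 1.01269
(2) 12.65 × 0.2161 × 0.3995 = 1.09210
(3) 0.00574 × 4.469 × 35.39 = 0.90783
Highest is cycle (2) at 1.0921 (>1, arbitrage).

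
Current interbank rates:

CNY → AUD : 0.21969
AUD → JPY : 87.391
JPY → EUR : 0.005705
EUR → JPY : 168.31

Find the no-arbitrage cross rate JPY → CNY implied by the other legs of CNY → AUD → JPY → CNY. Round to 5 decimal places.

Known legs of the cycle: 0.21969 × 87.391 = 19.19892879
For no arbitrage the full-cycle product must be 1, so the missing rate is 1 / 19.19892879 ≈ 0.0520862.

0.05209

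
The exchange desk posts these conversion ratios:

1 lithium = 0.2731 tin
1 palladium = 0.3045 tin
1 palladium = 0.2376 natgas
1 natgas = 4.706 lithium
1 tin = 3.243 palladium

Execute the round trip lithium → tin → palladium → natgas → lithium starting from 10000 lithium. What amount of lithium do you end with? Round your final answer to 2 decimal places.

10000 lithium × 0.2731 = 2731 tin
2731 tin × 3.243 = 8856.633 palladium
8856.633 palladium × 0.2376 = 2104.3360008 natgas
2104.3360008 natgas × 4.706 = 9903.0052197648 lithium

9903.01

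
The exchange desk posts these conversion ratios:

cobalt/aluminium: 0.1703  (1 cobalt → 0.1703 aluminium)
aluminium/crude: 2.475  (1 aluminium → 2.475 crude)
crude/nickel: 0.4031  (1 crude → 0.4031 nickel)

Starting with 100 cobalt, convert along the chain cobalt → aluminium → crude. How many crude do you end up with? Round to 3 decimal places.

100 cobalt × 0.1703 = 17.03 aluminium
17.03 aluminium × 2.475 = 42.14925 crude

42.149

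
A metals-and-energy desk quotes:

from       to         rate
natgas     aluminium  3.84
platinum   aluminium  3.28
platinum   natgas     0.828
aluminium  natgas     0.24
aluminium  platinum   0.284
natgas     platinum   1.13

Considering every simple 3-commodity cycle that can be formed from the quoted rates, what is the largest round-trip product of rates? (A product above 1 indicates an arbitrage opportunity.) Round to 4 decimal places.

platinum→natgas→aluminium→platinum: 0.828 × 3.84 × 0.284 = 0.90298
platinum→aluminium→natgas→platinum: 3.28 × 0.24 × 1.13 = 0.88954
Maximum is platinum→natgas→aluminium→platinum at 0.9030; no arbitrage — every cycle loses value.

0.9030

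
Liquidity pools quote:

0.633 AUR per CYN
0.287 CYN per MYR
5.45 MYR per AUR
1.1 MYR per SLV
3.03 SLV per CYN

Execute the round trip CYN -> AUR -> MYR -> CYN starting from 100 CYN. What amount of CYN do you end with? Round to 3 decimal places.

99.011

100 CYN × 0.633 = 63.3 AUR
63.3 AUR × 5.45 = 344.985 MYR
344.985 MYR × 0.287 = 99.010695 CYN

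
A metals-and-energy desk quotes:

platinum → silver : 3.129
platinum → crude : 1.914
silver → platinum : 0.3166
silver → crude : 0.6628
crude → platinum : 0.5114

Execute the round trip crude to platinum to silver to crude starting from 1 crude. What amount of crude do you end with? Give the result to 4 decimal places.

1.0606

1 crude × 0.5114 = 0.5114 platinum
0.5114 platinum × 3.129 = 1.6001706 silver
1.6001706 silver × 0.6628 = 1.06059307368 crude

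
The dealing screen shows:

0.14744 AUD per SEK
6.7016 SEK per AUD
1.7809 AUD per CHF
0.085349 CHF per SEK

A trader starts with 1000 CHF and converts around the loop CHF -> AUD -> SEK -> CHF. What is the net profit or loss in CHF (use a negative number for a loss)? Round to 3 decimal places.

1000 CHF × 1.7809 = 1780.9 AUD
1780.9 AUD × 6.7016 = 11934.87944 SEK
11934.87944 SEK × 0.085349 = 1018.63002532456 CHF
Net change: 1018.63002532456 − 1000 = 18.63002532456 CHF

18.630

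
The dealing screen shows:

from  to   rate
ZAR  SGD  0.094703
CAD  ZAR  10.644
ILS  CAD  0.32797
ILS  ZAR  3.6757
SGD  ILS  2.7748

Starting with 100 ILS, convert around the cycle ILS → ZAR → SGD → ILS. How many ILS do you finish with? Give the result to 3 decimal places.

100 ILS × 3.6757 = 367.57 ZAR
367.57 ZAR × 0.094703 = 34.80998171 SGD
34.80998171 SGD × 2.7748 = 96.590737248908 ILS

96.591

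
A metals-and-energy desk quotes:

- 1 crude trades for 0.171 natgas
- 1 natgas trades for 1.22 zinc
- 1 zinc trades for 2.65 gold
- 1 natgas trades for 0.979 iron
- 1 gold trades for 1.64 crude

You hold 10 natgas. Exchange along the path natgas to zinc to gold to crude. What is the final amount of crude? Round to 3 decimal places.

10 natgas × 1.22 = 12.2 zinc
12.2 zinc × 2.65 = 32.33 gold
32.33 gold × 1.64 = 53.0212 crude

53.021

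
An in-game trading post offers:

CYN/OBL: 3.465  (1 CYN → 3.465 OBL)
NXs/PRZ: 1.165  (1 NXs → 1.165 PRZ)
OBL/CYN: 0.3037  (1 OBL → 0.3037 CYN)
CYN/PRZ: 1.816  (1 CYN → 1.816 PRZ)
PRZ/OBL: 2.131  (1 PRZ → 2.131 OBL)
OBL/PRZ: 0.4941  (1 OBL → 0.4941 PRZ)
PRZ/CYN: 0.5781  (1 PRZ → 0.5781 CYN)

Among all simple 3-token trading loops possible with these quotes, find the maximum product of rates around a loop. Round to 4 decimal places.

1.1753

PRZ→OBL→CYN→PRZ: 2.131 × 0.3037 × 1.816 = 1.17529
PRZ→CYN→OBL→PRZ: 0.5781 × 3.465 × 0.4941 = 0.98974
Maximum is PRZ→OBL→CYN→PRZ at 1.1753; arbitrage exists.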